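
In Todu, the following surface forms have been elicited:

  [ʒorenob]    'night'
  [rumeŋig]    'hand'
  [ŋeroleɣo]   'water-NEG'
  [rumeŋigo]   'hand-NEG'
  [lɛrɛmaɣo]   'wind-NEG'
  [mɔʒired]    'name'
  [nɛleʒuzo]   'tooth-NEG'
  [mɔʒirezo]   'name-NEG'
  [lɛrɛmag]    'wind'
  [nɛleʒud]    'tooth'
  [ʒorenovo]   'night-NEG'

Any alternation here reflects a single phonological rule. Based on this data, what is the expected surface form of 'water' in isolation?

In [lɛrɛmag] and [lɛrɛmaɣo] the final segment of 'wind' alternates: [g] ~ [ɣ].
But 'hand' keeps [g] in both environments ([rumeŋig], [rumeŋigo]), so there is no rule changing /g/ to [ɣ] before the NEG suffix.
Therefore /ɣ/ is basic and [g] is derived by word-final hardening (voiced fricatives become stops word-finally).
From [ŋeroleɣo] the stem 'water' is /ŋeroleɣ/; word-finally this yields [ŋeroleg].

[ŋeroleg]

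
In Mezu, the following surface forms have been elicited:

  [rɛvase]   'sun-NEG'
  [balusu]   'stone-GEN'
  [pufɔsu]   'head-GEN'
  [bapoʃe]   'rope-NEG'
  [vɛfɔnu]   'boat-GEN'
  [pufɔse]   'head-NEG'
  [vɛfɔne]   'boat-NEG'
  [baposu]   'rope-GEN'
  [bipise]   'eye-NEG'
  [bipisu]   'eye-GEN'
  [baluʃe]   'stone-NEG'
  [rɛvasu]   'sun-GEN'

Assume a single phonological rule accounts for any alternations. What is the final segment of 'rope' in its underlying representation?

The root 'rope' surfaces as [baposu] and [bapoʃe], with a stem-final [s] ~ [ʃ] alternation.
Compare 'head', with invariant [s] in [pufɔsu] and [pufɔse]: an analysis with underlying /s/ and a rule producing [ʃ] before the NEG suffix would wrongly predict alternation here too.
The underlying segment must be /ʃ/; palato-alveolar /ʃ/ becomes [s] when no front vowel follows, yielding [s] there.

/ʃ/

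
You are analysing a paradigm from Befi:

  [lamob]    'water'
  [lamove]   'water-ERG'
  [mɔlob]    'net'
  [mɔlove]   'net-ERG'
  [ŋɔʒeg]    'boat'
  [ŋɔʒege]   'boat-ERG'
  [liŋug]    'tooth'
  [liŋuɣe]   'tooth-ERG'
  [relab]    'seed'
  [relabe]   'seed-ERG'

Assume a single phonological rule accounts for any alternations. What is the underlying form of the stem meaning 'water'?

/lamov/

In [lamob] and [lamove] the final segment of 'water' alternates: [b] ~ [v].
If /b/ were underlying and a rule turned it into [v] before the ERG suffix, 'seed' would also alternate; but it has [b] in both [relab] and [relabe].
Therefore /v/ is basic and [b] is derived by word-final hardening (voiced fricatives become stops word-finally).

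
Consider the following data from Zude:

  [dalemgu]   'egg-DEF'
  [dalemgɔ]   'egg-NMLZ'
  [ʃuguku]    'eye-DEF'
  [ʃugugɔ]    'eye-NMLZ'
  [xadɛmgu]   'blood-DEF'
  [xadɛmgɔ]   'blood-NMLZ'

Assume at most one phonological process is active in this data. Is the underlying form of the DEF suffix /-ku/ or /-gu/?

/-ku/

The DEF suffix surfaces as [-gu] and [-ku], depending on the final segment of the stem.
By contrast the NMLZ suffix keeps its initial [g] throughout — that segment must be underlying.
The DEF suffix is therefore /-ku/ underlyingly, with post-nasal voicing: voiceless stops become voiced after a nasal.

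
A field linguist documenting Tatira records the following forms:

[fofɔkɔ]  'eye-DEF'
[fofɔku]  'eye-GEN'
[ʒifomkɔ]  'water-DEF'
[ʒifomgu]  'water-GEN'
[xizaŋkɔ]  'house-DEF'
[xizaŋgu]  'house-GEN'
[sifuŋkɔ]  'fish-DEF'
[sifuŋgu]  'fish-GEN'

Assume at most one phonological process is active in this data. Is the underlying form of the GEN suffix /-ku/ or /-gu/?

The GEN morpheme has two allomorphs, [-gu] and [-ku].
The DEF suffix, which begins with [k], is invariant after every stem; so [k] is not altered by any rule here.
So the underlying form is /-gu/, and voiced stops become voiceless after a vowel.

/-gu/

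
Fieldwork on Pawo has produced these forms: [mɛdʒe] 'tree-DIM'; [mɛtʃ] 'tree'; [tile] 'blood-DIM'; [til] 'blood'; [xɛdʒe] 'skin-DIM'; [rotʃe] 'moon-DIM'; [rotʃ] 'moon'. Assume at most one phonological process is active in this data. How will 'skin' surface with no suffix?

The root 'tree' surfaces as [mɛdʒe] and [mɛtʃ], with a stem-final [dʒ] ~ [tʃ] alternation.
Compare 'moon', with invariant [tʃ] in [rotʃe] and [rotʃ]: an analysis with underlying /tʃ/ and a rule producing [dʒ] before the DIM suffix would wrongly predict alternation here too.
Therefore /dʒ/ is basic and [tʃ] is derived by word-final obstruent devoicing (voiced obstruents become voiceless word-finally).
The one attested form of 'skin', [xɛdʒe], shows underlying /xɛdʒ/. Applying the same rule word-finally gives [xɛtʃ].

[xɛtʃ]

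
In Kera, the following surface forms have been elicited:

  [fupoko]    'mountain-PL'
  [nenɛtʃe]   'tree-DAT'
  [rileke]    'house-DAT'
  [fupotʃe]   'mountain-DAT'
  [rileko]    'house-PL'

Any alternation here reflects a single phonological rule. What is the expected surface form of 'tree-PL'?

The root 'mountain' surfaces as [fupotʃe] and [fupoko], with a stem-final [tʃ] ~ [k] alternation.
The stem 'house' ([rileke], [rileko]) shows [k] unchanged in both environments, so [k] cannot be basic with [tʃ] derived before the DAT suffix.
The underlying segment must be /tʃ/; palato-alveolar /tʃ/ becomes [k] when no front vowel follows, yielding [k] there.
The one attested form of 'tree', [nenɛtʃe], shows underlying /nenɛtʃ/. Applying the same rule when no front vowel follows gives [nenɛko].

[nenɛko]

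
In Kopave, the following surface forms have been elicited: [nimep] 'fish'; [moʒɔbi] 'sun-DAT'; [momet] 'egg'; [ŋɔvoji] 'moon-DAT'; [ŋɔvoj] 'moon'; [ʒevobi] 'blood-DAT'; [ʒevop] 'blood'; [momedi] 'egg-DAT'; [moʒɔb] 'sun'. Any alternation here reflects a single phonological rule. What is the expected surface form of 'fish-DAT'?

'blood' shows [b] ~ [p] at the end of the stem ([ʒevobi] vs [ʒevop]).
Compare 'sun', with invariant [b] in [moʒɔbi] and [moʒɔb]: an analysis with underlying /b/ and a rule producing [p] in isolation would wrongly predict alternation here too.
The alternation reflects intervocalic voicing: voiceless stops become voiced between vowels. /p/ is underlying.
From [nimep] the stem 'fish' is /nimep/; between vowels this yields [nimebi].

[nimebi]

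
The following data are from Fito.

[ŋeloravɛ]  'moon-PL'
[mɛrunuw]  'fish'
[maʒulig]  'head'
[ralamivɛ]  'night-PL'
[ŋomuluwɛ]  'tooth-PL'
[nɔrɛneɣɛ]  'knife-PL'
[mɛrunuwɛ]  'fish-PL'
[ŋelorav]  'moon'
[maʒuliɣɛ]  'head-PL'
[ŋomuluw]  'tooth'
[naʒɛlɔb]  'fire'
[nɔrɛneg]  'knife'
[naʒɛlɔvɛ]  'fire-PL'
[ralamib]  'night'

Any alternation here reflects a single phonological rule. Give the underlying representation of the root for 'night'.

'night' shows [v] ~ [b] at the end of the stem ([ralamivɛ] vs [ralamib]).
The stem 'moon' ([ŋeloravɛ], [ŋelorav]) shows [v] unchanged in both environments, so [v] cannot be basic with [b] derived in isolation.
Therefore /b/ is basic and [v] is derived by intervocalic spirantization (voiced stops become fricatives between vowels).
Hence 'night' is /ralamib/ underlyingly.

/ralamib/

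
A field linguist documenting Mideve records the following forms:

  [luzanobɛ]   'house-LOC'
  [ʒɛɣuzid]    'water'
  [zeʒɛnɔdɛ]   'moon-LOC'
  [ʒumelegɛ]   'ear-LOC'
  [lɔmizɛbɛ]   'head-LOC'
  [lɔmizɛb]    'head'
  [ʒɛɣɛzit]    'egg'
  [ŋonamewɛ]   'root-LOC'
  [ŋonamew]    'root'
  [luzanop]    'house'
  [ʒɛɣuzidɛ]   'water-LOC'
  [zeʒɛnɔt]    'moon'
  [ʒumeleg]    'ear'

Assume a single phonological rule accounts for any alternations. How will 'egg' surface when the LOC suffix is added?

[ʒɛɣɛzidɛ]

In [zeʒɛnɔdɛ] and [zeʒɛnɔt] the final segment of 'moon' alternates: [d] ~ [t].
If /d/ were underlying and a rule turned it into [t] in isolation, 'water' would also alternate; but it has [d] in both [ʒɛɣuzidɛ] and [ʒɛɣuzid].
The underlying segment must be /t/; voiceless stops become voiced between vowels, yielding [d] there.
The one attested form of 'egg', [ʒɛɣɛzit], shows underlying /ʒɛɣɛzit/. Applying the same rule between vowels gives [ʒɛɣɛzidɛ].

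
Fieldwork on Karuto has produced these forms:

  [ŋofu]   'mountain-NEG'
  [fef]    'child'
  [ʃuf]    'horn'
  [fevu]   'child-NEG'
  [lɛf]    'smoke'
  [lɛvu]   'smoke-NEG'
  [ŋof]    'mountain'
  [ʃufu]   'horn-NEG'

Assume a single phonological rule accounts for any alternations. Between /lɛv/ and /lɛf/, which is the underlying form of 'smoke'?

/lɛv/

The stem for 'smoke' ends in [f] in [lɛf] but [v] in [lɛvu].
If /f/ were underlying and a rule turned it into [v] before the NEG suffix, 'horn' would also alternate; but it has [f] in both [ʃuf] and [ʃufu].
The underlying segment must be /v/; voiced obstruents become voiceless word-finally, yielding [f] there.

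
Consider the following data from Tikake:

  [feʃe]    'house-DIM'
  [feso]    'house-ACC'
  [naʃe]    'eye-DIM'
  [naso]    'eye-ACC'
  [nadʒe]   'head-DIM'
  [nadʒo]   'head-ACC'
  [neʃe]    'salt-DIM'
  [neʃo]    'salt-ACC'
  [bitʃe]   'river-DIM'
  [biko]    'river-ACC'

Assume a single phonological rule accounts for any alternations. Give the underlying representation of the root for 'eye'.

'eye' shows [ʃ] ~ [s] at the end of the stem ([naʃe] vs [naso]).
Compare 'salt', with invariant [ʃ] in [neʃe] and [neʃo]: an analysis with underlying /ʃ/ and a rule producing [s] before the ACC suffix would wrongly predict alternation here too.
The alternation reflects palatalization before a front vowel: /k/ and /s/ become palato-alveolar [tʃ] and [ʃ] before a front vowel. /s/ is underlying.

/nas/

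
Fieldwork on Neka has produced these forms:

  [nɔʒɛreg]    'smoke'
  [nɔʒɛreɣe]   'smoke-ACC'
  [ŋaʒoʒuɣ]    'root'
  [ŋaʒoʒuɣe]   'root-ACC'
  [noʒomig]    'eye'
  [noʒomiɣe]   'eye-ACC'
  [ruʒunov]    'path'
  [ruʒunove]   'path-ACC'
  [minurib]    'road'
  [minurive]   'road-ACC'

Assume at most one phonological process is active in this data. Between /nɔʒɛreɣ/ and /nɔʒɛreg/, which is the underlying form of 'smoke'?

In [nɔʒɛreg] and [nɔʒɛreɣe] the final segment of 'smoke' alternates: [g] ~ [ɣ].
The stem 'root' ([ŋaʒoʒuɣ], [ŋaʒoʒuɣe]) shows [ɣ] unchanged in both environments, so [ɣ] cannot be basic with [g] derived in isolation.
So /g/ is underlying, and a rule of intervocalic spirantization — voiced stops become fricatives between vowels — gives [ɣ].

/nɔʒɛreg/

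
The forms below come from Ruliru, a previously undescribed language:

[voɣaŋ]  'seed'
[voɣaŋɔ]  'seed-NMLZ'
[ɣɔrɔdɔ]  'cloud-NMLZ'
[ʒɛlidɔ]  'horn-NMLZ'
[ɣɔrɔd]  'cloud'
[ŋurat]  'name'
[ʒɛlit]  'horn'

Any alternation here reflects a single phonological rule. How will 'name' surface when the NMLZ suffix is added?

The root 'horn' surfaces as [ʒɛlidɔ] and [ʒɛlit], with a stem-final [d] ~ [t] alternation.
If /d/ were underlying and a rule turned it into [t] in isolation, 'cloud' would also alternate; but it has [d] in both [ɣɔrɔdɔ] and [ɣɔrɔd].
So /t/ is underlying, and a rule of intervocalic voicing — voiceless stops become voiced between vowels — gives [d].
From [ŋurat] the stem 'name' is /ŋurat/; between vowels this yields [ŋuradɔ].

[ŋuradɔ]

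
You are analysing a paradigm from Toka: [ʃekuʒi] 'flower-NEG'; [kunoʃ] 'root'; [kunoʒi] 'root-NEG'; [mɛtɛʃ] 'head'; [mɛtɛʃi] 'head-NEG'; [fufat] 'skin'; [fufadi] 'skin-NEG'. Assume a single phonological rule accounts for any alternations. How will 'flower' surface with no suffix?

[ʃekuʃ]

The root 'root' surfaces as [kunoʃ] and [kunoʒi], with a stem-final [ʃ] ~ [ʒ] alternation.
If /ʃ/ were underlying and a rule turned it into [ʒ] before the NEG suffix, 'head' would also alternate; but it has [ʃ] in both [mɛtɛʃ] and [mɛtɛʃi].
Therefore /ʒ/ is basic and [ʃ] is derived by word-final obstruent devoicing (voiced obstruents become voiceless word-finally).
From [ʃekuʒi] the stem 'flower' is /ʃekuʒ/; word-finally this yields [ʃekuʃ].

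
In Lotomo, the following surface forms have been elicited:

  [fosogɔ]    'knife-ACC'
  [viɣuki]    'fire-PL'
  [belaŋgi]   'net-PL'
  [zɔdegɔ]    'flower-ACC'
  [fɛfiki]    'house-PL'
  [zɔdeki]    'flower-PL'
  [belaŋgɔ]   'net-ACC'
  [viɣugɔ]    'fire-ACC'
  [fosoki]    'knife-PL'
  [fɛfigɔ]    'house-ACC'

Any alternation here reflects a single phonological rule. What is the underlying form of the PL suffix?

The PL suffix surfaces as [-gi] and [-ki], depending on the final segment of the stem.
By contrast the ACC suffix keeps its initial [g] throughout — that segment must be underlying.
The PL suffix is therefore /-ki/ underlyingly, with post-nasal voicing: voiceless stops become voiced after a nasal.

/-ki/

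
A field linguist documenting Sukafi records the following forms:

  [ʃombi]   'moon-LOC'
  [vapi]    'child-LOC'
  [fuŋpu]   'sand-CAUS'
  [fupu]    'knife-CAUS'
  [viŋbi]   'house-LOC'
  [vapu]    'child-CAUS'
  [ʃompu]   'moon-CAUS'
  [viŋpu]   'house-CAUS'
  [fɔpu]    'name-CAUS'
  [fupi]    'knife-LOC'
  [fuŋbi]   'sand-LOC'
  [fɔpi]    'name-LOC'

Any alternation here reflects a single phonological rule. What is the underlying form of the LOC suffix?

/-bi/

The LOC suffix surfaces as [-bi] and [-pi], depending on the final segment of the stem.
The CAUS suffix, which begins with [p], is invariant after every stem; so [p] is not altered by any rule here.
So the underlying form is /-bi/, and voiced stops become voiceless after a vowel.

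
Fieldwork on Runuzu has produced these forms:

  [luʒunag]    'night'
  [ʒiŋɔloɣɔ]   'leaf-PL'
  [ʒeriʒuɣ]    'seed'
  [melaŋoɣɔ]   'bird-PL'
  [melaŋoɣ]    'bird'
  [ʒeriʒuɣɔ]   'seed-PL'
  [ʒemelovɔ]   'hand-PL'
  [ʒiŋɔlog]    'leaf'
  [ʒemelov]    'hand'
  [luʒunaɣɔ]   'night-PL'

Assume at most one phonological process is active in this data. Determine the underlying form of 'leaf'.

/ʒiŋɔlog/

In [ʒiŋɔlog] and [ʒiŋɔloɣɔ] the final segment of 'leaf' alternates: [g] ~ [ɣ].
If /ɣ/ were underlying and a rule turned it into [g] in isolation, 'seed' would also alternate; but it has [ɣ] in both [ʒeriʒuɣ] and [ʒeriʒuɣɔ].
The underlying segment must be /g/; voiced stops become fricatives between vowels, yielding [ɣ] there.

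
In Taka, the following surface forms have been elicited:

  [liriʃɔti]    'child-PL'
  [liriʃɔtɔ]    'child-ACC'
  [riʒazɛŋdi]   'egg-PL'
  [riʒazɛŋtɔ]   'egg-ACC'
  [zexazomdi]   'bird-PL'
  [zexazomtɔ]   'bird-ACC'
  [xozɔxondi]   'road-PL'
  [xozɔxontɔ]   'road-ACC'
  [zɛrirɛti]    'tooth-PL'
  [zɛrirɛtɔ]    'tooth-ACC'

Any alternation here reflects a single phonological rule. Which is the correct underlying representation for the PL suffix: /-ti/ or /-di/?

The PL morpheme has two allomorphs, [-di] and [-ti].
The ACC suffix, which begins with [t], is invariant after every stem; so [t] is not altered by any rule here.
The PL suffix is therefore /-di/ underlyingly, with post-vocalic devoicing: voiced stops become voiceless after a vowel.

/-di/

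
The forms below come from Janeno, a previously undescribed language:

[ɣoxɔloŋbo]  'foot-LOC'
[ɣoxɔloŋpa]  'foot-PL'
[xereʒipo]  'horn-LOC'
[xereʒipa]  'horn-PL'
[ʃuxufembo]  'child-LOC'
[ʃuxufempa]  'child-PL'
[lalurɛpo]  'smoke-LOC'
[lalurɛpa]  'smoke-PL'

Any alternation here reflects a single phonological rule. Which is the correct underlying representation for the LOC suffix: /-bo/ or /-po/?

/-bo/

The LOC suffix surfaces as [-bo] and [-po], depending on the final segment of the stem.
By contrast the PL suffix keeps its initial [p] throughout — that segment must be underlying.
So the underlying form is /-bo/, and voiced stops become voiceless after a vowel.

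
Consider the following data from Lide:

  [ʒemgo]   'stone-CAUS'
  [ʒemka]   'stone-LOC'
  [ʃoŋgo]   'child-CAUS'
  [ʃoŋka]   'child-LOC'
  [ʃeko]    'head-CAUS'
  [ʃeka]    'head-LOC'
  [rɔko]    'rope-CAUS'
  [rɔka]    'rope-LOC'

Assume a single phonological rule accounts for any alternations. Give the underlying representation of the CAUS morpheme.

/-go/

The CAUS suffix surfaces as [-go] and [-ko], depending on the final segment of the stem.
The LOC suffix, which begins with [k], is invariant after every stem; so [k] is not altered by any rule here.
The CAUS suffix is therefore /-go/ underlyingly, with post-vocalic devoicing: voiced stops become voiceless after a vowel.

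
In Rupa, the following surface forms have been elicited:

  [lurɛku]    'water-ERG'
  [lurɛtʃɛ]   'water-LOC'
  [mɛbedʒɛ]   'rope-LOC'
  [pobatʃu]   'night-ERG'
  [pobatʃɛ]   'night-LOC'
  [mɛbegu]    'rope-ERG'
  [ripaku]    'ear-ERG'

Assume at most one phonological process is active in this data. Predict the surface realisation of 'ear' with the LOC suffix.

The stem for 'water' ends in [k] in [lurɛku] but [tʃ] in [lurɛtʃɛ].
Compare 'night', with invariant [tʃ] in [pobatʃu] and [pobatʃɛ]: an analysis with underlying /tʃ/ and a rule producing [k] before the ERG suffix would wrongly predict alternation here too.
Therefore /k/ is basic and [tʃ] is derived by palatalization before a front vowel (/k/ and /g/ become palato-alveolar [tʃ] and [dʒ] before a front vowel).
From [ripaku] the stem 'ear' is /ripak/; before a front vowel this yields [ripatʃɛ].

[ripatʃɛ]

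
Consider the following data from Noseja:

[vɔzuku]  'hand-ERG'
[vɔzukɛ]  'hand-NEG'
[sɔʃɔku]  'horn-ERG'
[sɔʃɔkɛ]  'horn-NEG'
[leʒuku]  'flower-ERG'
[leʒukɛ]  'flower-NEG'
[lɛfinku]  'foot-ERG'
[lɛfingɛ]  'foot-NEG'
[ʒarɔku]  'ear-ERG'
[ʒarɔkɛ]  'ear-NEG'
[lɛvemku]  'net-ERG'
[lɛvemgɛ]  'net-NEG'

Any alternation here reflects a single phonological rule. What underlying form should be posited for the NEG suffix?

The NEG suffix surfaces as [-gɛ] and [-kɛ], depending on the final segment of the stem.
By contrast the ERG suffix keeps its initial [k] throughout — that segment must be underlying.
So the underlying form is /-gɛ/, and voiced stops become voiceless after a vowel.

/-gɛ/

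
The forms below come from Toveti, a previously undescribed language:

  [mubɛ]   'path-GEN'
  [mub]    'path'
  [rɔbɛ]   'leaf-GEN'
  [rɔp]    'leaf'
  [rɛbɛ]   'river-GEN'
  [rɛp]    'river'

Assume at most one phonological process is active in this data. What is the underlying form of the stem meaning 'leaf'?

The root 'leaf' surfaces as [rɔbɛ] and [rɔp], with a stem-final [b] ~ [p] alternation.
But 'path' keeps [b] in both environments ([mubɛ], [mub]), so there is no rule changing /b/ to [p] in isolation.
The alternation reflects intervocalic voicing: voiceless stops become voiced between vowels. /p/ is underlying.

/rɔp/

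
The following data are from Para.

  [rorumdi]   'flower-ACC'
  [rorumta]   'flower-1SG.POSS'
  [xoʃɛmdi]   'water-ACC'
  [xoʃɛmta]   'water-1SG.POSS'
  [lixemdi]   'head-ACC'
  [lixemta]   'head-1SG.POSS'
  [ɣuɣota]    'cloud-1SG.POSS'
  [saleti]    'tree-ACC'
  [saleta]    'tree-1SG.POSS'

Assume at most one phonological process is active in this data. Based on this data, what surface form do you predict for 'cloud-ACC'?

[ɣuɣoti]

The ACC morpheme has two allomorphs, [-di] and [-ti].
The 1SG.POSS suffix, which begins with [t], is invariant after every stem; so [t] is not altered by any rule here.
So the underlying form is /-di/, and voiced stops become voiceless after a vowel.
After 'cloud', which ends in a vowel, the suffix surfaces as [-ti], giving [ɣuɣoti].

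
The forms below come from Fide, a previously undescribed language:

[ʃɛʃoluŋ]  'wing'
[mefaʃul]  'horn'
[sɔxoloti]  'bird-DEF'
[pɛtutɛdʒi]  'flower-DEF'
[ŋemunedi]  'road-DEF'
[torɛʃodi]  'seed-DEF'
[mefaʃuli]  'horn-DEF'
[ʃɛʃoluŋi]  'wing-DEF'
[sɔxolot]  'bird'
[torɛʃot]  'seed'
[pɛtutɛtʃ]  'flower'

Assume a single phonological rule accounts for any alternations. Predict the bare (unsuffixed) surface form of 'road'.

The root 'seed' surfaces as [torɛʃot] and [torɛʃodi], with a stem-final [t] ~ [d] alternation.
The stem 'bird' ([sɔxolot], [sɔxoloti]) shows [t] unchanged in both environments, so [t] cannot be basic with [d] derived before the DEF suffix.
The underlying segment must be /d/; voiced obstruents become voiceless word-finally, yielding [t] there.
From [ŋemunedi] the stem 'road' is /ŋemuned/; word-finally this yields [ŋemunet].

[ŋemunet]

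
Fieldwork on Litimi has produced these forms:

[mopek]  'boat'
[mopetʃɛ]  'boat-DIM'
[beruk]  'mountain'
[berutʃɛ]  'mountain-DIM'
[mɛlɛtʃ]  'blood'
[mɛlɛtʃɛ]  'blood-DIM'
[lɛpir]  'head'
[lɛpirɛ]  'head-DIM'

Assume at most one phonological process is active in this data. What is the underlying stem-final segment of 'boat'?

'boat' shows [k] ~ [tʃ] at the end of the stem ([mopek] vs [mopetʃɛ]).
If /tʃ/ were underlying and a rule turned it into [k] in isolation, 'blood' would also alternate; but it has [tʃ] in both [mɛlɛtʃ] and [mɛlɛtʃɛ].
Therefore /k/ is basic and [tʃ] is derived by palatalization before a front vowel (/k/ becomes palato-alveolar [tʃ] before a front vowel).

/k/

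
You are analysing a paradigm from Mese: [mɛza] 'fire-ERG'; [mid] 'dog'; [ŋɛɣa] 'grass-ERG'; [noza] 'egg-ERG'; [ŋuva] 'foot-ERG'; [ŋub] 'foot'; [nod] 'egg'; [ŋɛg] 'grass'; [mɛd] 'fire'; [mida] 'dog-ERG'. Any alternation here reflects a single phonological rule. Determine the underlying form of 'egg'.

The stem for 'egg' ends in [d] in [nod] but [z] in [noza].
Compare 'dog', with invariant [d] in [mid] and [mida]: an analysis with underlying /d/ and a rule producing [z] before the ERG suffix would wrongly predict alternation here too.
So /z/ is underlying, and a rule of word-final hardening — voiced fricatives become stops word-finally — gives [d].
Hence 'egg' is /noz/ underlyingly.

/noz/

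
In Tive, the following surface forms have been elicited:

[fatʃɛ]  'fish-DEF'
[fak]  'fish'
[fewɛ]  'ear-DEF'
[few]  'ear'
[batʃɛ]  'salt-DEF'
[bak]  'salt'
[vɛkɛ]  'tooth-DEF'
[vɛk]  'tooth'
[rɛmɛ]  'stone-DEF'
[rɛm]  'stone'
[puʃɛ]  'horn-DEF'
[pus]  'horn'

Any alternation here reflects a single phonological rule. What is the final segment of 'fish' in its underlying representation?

/tʃ/

The root 'fish' surfaces as [fatʃɛ] and [fak], with a stem-final [tʃ] ~ [k] alternation.
Compare 'tooth', with invariant [k] in [vɛkɛ] and [vɛk]: an analysis with underlying /k/ and a rule producing [tʃ] before the DEF suffix would wrongly predict alternation here too.
Therefore /tʃ/ is basic and [k] is derived by depalatalization (palato-alveolar /tʃ/ and /ʃ/ become [k] and [s] when no front vowel follows).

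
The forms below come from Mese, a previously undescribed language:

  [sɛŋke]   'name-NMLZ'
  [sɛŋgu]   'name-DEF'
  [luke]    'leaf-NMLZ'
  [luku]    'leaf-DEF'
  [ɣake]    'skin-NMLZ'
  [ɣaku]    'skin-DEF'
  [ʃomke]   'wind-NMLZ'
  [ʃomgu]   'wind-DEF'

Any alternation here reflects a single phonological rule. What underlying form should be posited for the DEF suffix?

The DEF morpheme has two allomorphs, [-gu] and [-ku].
The NMLZ suffix, which begins with [k], is invariant after every stem; so [k] is not altered by any rule here.
So the underlying form is /-gu/, and voiced stops become voiceless after a vowel.

/-gu/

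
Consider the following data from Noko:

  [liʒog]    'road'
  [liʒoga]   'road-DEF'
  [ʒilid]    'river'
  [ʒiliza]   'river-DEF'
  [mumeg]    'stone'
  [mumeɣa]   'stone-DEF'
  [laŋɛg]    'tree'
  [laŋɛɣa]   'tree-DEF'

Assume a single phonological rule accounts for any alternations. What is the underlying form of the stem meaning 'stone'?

/mumeɣ/

The root 'stone' surfaces as [mumeg] and [mumeɣa], with a stem-final [g] ~ [ɣ] alternation.
If /g/ were underlying and a rule turned it into [ɣ] before the DEF suffix, 'road' would also alternate; but it has [g] in both [liʒog] and [liʒoga].
The underlying segment must be /ɣ/; voiced fricatives become stops word-finally, yielding [g] there.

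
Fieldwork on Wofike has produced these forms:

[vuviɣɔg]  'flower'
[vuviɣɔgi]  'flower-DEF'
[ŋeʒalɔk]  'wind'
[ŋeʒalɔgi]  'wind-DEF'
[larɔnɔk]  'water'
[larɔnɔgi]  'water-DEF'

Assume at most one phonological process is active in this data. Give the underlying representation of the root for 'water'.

/larɔnɔk/

'water' shows [k] ~ [g] at the end of the stem ([larɔnɔk] vs [larɔnɔgi]).
If /g/ were underlying and a rule turned it into [k] in isolation, 'flower' would also alternate; but it has [g] in both [vuviɣɔg] and [vuviɣɔgi].
The alternation reflects intervocalic voicing: voiceless stops become voiced between vowels. /k/ is underlying.
Hence 'water' is /larɔnɔk/ underlyingly.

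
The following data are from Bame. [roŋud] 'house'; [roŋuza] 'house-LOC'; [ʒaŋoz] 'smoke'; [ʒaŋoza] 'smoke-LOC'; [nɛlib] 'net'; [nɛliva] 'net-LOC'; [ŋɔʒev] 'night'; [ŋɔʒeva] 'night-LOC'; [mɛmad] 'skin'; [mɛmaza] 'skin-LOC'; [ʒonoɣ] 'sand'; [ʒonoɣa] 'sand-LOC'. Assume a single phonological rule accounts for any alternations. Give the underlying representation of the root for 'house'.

/roŋud/

'house' shows [d] ~ [z] at the end of the stem ([roŋud] vs [roŋuza]).
But 'smoke' keeps [z] in both environments ([ʒaŋoz], [ʒaŋoza]), so there is no rule changing /z/ to [d] in isolation.
Therefore /d/ is basic and [z] is derived by intervocalic spirantization (voiced stops become fricatives between vowels).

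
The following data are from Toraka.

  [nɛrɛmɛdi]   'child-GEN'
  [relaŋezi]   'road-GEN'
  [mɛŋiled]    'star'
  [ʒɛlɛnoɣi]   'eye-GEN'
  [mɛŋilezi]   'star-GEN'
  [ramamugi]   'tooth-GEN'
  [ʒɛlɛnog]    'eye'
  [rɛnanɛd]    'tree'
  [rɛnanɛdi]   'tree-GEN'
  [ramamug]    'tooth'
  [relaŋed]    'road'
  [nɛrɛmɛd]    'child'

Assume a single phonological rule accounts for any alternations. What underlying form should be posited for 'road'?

/relaŋez/

The stem for 'road' ends in [z] in [relaŋezi] but [d] in [relaŋed].
If /d/ were underlying and a rule turned it into [z] before the GEN suffix, 'tree' would also alternate; but it has [d] in both [rɛnanɛdi] and [rɛnanɛd].
The alternation reflects word-final hardening: voiced fricatives become stops word-finally. /z/ is underlying.
So 'road' = /relaŋez/.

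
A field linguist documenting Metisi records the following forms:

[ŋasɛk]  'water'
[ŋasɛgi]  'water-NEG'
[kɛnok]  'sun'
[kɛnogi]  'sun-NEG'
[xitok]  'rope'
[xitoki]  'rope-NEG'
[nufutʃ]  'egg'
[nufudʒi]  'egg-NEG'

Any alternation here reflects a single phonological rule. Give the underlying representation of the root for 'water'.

The root 'water' surfaces as [ŋasɛk] and [ŋasɛgi], with a stem-final [k] ~ [g] alternation.
But 'rope' keeps [k] in both environments ([xitok], [xitoki]), so there is no rule changing /k/ to [g] before the NEG suffix.
So /g/ is underlying, and a rule of word-final obstruent devoicing — voiced obstruents become voiceless word-finally — gives [k].
Hence 'water' is /ŋasɛg/ underlyingly.

/ŋasɛg/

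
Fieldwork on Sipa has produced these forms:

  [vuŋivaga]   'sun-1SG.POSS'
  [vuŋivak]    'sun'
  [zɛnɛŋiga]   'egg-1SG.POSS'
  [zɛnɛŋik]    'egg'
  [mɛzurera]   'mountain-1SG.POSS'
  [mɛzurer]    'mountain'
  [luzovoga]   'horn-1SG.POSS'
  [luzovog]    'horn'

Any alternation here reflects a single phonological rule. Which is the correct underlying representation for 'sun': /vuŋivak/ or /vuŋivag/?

/vuŋivak/

'sun' shows [g] ~ [k] at the end of the stem ([vuŋivaga] vs [vuŋivak]).
Compare 'horn', with invariant [g] in [luzovoga] and [luzovog]: an analysis with underlying /g/ and a rule producing [k] in isolation would wrongly predict alternation here too.
The underlying segment must be /k/; voiceless stops become voiced between vowels, yielding [g] there.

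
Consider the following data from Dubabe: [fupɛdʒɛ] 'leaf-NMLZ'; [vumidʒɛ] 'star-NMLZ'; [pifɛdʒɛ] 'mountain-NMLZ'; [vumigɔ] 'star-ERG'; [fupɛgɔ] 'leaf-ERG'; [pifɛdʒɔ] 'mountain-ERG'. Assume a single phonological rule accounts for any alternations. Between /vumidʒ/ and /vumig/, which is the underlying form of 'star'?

In [vumigɔ] and [vumidʒɛ] the final segment of 'star' alternates: [g] ~ [dʒ].
The stem 'mountain' ([pifɛdʒɔ], [pifɛdʒɛ]) shows [dʒ] unchanged in both environments, so [dʒ] cannot be basic with [g] derived before the ERG suffix.
Therefore /g/ is basic and [dʒ] is derived by palatalization before a front vowel (/g/ becomes palato-alveolar [dʒ] before a front vowel).

/vumig/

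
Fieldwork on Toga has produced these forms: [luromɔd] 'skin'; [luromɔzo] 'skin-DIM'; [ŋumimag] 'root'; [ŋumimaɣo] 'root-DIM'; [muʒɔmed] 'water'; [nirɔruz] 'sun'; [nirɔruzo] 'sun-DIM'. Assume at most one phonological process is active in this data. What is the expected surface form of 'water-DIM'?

The root 'skin' surfaces as [luromɔd] and [luromɔzo], with a stem-final [d] ~ [z] alternation.
If /z/ were underlying and a rule turned it into [d] in isolation, 'sun' would also alternate; but it has [z] in both [nirɔruz] and [nirɔruzo].
Therefore /d/ is basic and [z] is derived by intervocalic spirantization (voiced stops become fricatives between vowels).
The one attested form of 'water', [muʒɔmed], shows underlying /muʒɔmed/. Applying the same rule between vowels gives [muʒɔmezo].

[muʒɔmezo]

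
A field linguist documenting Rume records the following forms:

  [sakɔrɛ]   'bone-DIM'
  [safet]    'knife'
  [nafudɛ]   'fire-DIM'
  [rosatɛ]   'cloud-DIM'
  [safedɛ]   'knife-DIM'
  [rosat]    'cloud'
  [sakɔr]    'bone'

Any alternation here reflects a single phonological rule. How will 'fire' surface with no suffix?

[nafut]

The root 'knife' surfaces as [safedɛ] and [safet], with a stem-final [d] ~ [t] alternation.
Compare 'cloud', with invariant [t] in [rosatɛ] and [rosat]: an analysis with underlying /t/ and a rule producing [d] before the DIM suffix would wrongly predict alternation here too.
The underlying segment must be /d/; voiced obstruents become voiceless word-finally, yielding [t] there.
From [nafudɛ] the stem 'fire' is /nafud/; word-finally this yields [nafut].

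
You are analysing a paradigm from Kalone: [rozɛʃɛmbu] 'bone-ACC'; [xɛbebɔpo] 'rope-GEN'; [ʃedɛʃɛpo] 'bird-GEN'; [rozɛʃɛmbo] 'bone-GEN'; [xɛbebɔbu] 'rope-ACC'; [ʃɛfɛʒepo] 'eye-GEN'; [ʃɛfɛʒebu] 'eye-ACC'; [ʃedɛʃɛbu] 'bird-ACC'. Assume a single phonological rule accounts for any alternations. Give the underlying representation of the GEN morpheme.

The GEN morpheme has two allomorphs, [-bo] and [-po].
The ACC suffix, which begins with [b], is invariant after every stem; so [b] is not altered by any rule here.
The GEN suffix is therefore /-po/ underlyingly, with post-nasal voicing: voiceless stops become voiced after a nasal.

/-po/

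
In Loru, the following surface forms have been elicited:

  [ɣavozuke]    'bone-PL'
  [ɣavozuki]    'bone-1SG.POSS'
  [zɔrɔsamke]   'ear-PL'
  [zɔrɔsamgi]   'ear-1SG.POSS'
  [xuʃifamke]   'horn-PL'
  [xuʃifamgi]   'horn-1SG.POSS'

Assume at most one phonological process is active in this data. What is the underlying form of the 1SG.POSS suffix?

The 1SG.POSS suffix surfaces as [-gi] and [-ki], depending on the final segment of the stem.
The PL suffix, which begins with [k], is invariant after every stem; so [k] is not altered by any rule here.
So the underlying form is /-gi/, and voiced stops become voiceless after a vowel.

/-gi/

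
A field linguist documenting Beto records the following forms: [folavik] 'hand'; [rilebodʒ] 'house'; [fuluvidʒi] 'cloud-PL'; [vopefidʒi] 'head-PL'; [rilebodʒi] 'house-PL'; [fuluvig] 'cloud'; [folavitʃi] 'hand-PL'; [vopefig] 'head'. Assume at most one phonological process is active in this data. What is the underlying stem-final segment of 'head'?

/g/

'head' shows [dʒ] ~ [g] at the end of the stem ([vopefidʒi] vs [vopefig]).
The stem 'house' ([rilebodʒi], [rilebodʒ]) shows [dʒ] unchanged in both environments, so [dʒ] cannot be basic with [g] derived in isolation.
The alternation reflects palatalization before a front vowel: /k/ and /g/ become palato-alveolar [tʃ] and [dʒ] before a front vowel. /g/ is underlying.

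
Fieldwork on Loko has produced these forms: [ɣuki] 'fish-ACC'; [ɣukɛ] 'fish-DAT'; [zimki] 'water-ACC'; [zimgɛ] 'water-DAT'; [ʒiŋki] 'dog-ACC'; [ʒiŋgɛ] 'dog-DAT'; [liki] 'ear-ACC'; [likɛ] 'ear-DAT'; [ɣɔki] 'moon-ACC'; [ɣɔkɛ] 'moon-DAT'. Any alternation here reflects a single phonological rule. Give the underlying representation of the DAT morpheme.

The DAT suffix surfaces as [-gɛ] and [-kɛ], depending on the final segment of the stem.
The ACC suffix, which begins with [k], is invariant after every stem; so [k] is not altered by any rule here.
The DAT suffix is therefore /-gɛ/ underlyingly, with post-vocalic devoicing: voiced stops become voiceless after a vowel.

/-gɛ/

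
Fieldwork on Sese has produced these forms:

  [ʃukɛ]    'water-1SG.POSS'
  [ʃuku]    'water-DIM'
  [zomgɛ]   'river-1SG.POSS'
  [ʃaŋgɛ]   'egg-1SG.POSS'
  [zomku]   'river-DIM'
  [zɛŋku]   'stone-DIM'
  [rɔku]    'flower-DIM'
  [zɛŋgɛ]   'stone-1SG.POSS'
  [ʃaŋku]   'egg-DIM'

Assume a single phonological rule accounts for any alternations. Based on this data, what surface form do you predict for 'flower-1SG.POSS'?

[rɔkɛ]

The 1SG.POSS morpheme has two allomorphs, [-gɛ] and [-kɛ].
The DIM suffix, which begins with [k], is invariant after every stem; so [k] is not altered by any rule here.
The 1SG.POSS suffix is therefore /-gɛ/ underlyingly, with post-vocalic devoicing: voiced stops become voiceless after a vowel.
After 'flower', which ends in a vowel, the suffix surfaces as [-kɛ], giving [rɔkɛ].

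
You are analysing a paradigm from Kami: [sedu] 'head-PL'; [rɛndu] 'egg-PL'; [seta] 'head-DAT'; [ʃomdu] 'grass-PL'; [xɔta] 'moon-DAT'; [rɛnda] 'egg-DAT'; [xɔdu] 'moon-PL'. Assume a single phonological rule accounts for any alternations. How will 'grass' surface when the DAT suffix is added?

The DAT morpheme has two allomorphs, [-da] and [-ta].
By contrast the PL suffix keeps its initial [d] throughout — that segment must be underlying.
So the underlying form is /-ta/, and voiceless stops become voiced after a nasal.
After 'grass', which ends in a nasal, the suffix surfaces as [-da], giving [ʃomda].

[ʃomda]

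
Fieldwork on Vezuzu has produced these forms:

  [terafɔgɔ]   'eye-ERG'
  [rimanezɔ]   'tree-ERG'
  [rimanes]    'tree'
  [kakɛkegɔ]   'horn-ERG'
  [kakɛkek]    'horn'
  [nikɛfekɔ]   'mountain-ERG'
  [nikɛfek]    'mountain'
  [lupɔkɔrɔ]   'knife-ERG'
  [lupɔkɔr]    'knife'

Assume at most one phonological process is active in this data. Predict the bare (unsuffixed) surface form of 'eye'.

'horn' shows [g] ~ [k] at the end of the stem ([kakɛkegɔ] vs [kakɛkek]).
If /k/ were underlying and a rule turned it into [g] before the ERG suffix, 'mountain' would also alternate; but it has [k] in both [nikɛfekɔ] and [nikɛfek].
So /g/ is underlying, and a rule of word-final obstruent devoicing — voiced obstruents become voiceless word-finally — gives [k].
From [terafɔgɔ] the stem 'eye' is /terafɔg/; word-finally this yields [terafɔk].

[terafɔk]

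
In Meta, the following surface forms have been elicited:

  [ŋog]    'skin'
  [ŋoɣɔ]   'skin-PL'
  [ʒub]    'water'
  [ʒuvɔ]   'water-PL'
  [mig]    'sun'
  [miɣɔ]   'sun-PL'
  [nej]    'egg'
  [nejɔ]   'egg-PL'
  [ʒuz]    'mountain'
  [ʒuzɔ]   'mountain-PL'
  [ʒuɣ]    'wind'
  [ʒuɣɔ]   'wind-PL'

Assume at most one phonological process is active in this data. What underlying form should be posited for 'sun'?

/mig/

'sun' shows [g] ~ [ɣ] at the end of the stem ([mig] vs [miɣɔ]).
Compare 'wind', with invariant [ɣ] in [ʒuɣ] and [ʒuɣɔ]: an analysis with underlying /ɣ/ and a rule producing [g] in isolation would wrongly predict alternation here too.
So /g/ is underlying, and a rule of intervocalic spirantization — voiced stops become fricatives between vowels — gives [ɣ].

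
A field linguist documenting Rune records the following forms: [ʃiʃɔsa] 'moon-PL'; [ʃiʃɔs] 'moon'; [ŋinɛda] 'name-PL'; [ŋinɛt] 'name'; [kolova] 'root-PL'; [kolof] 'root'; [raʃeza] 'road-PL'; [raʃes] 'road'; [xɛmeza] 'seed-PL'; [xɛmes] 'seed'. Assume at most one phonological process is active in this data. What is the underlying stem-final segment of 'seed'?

In [xɛmeza] and [xɛmes] the final segment of 'seed' alternates: [z] ~ [s].
Compare 'moon', with invariant [s] in [ʃiʃɔsa] and [ʃiʃɔs]: an analysis with underlying /s/ and a rule producing [z] before the PL suffix would wrongly predict alternation here too.
The alternation reflects word-final obstruent devoicing: voiced obstruents become voiceless word-finally. /z/ is underlying.

/z/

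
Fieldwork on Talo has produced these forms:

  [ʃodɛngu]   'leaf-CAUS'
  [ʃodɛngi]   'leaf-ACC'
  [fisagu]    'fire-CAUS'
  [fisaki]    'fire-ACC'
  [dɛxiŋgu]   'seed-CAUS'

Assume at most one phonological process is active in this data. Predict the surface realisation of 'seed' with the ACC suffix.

The ACC suffix surfaces as [-gi] and [-ki], depending on the final segment of the stem.
By contrast the CAUS suffix keeps its initial [g] throughout — that segment must be underlying.
The ACC suffix is therefore /-ki/ underlyingly, with post-nasal voicing: voiceless stops become voiced after a nasal.
After 'seed', which ends in a nasal, the suffix surfaces as [-gi], giving [dɛxiŋgi].

[dɛxiŋgi]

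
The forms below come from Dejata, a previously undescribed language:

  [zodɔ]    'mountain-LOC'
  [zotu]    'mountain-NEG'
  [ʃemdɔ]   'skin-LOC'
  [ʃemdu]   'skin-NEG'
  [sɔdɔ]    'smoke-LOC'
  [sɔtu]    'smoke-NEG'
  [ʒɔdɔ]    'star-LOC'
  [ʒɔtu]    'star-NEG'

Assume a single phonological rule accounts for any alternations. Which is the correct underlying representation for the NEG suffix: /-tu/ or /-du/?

The NEG morpheme has two allomorphs, [-du] and [-tu].
By contrast the LOC suffix keeps its initial [d] throughout — that segment must be underlying.
So the underlying form is /-tu/, and voiceless stops become voiced after a nasal.

/-tu/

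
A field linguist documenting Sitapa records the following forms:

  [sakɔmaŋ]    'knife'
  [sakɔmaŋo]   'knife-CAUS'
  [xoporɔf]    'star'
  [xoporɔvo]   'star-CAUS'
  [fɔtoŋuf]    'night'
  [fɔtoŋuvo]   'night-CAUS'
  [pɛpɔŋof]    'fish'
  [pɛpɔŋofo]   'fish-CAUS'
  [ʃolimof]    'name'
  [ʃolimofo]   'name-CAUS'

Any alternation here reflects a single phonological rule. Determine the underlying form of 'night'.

/fɔtoŋuv/

The root 'night' surfaces as [fɔtoŋuf] and [fɔtoŋuvo], with a stem-final [f] ~ [v] alternation.
If /f/ were underlying and a rule turned it into [v] before the CAUS suffix, 'fish' would also alternate; but it has [f] in both [pɛpɔŋof] and [pɛpɔŋofo].
The underlying segment must be /v/; voiced obstruents become voiceless word-finally, yielding [f] there.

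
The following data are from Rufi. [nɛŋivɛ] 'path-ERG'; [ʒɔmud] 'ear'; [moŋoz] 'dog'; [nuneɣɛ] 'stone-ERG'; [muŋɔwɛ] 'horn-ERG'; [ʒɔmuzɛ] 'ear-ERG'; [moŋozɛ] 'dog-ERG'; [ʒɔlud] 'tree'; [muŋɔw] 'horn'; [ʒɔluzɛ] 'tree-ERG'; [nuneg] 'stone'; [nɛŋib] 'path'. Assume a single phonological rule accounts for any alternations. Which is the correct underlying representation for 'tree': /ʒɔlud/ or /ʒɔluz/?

The stem for 'tree' ends in [z] in [ʒɔluzɛ] but [d] in [ʒɔlud].
If /z/ were underlying and a rule turned it into [d] in isolation, 'dog' would also alternate; but it has [z] in both [moŋozɛ] and [moŋoz].
The underlying segment must be /d/; voiced stops become fricatives between vowels, yielding [z] there.

/ʒɔlud/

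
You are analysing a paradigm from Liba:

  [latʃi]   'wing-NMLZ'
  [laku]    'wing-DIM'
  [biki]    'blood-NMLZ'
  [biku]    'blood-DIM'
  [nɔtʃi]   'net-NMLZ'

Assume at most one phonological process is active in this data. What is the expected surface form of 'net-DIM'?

The stem for 'wing' ends in [tʃ] in [latʃi] but [k] in [laku].
Compare 'blood', with invariant [k] in [biki] and [biku]: an analysis with underlying /k/ and a rule producing [tʃ] before the NMLZ suffix would wrongly predict alternation here too.
The underlying segment must be /tʃ/; palato-alveolar /tʃ/ becomes [k] when no front vowel follows, yielding [k] there.
The one attested form of 'net', [nɔtʃi], shows underlying /nɔtʃ/. Applying the same rule when no front vowel follows gives [nɔku].

[nɔku]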